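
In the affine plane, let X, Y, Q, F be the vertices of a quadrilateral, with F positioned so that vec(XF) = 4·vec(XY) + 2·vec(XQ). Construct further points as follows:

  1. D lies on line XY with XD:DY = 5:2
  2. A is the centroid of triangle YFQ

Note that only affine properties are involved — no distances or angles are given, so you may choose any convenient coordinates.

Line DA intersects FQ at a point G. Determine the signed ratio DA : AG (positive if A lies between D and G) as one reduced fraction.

Set X = (0, 0), Y = (1, 0), Q = (0, 1), F = (4, 2); any affine frame gives the same invariant.
1. D lies on line XY with XD:DY = 5:2 ⇒ D = (5/7, 0)
2. A is the centroid of triangle YFQ ⇒ A = (5/3, 1)
line DA meets FQ at G = (35/16, 99/64)
A = D + t·(G−D) with t = 64/99, so DA:AG = 64/99:35/99

DA:AG = 64/35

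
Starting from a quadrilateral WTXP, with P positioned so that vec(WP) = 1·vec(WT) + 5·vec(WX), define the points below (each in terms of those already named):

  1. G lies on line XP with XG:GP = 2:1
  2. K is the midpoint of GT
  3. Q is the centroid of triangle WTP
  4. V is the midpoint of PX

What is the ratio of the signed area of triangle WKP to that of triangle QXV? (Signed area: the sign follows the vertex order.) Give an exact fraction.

Set W = (0, 0), T = (1, 0), X = (0, 1), P = (1, 5); any affine frame gives the same invariant.
1. G lies on line XP with XG:GP = 2:1 ⇒ G = (2/3, 11/3)
2. K is the midpoint of GT ⇒ K = (5/6, 11/6)
3. Q is the centroid of triangle WTP ⇒ Q = (2/3, 5/3)
4. V is the midpoint of PX ⇒ V = (1/2, 3)
2·[WKP] = 7/3, 2·[QXV] = -1
[WKP]:[QXV] = 7/3:-1 = -7/3

[WKP]:[QXV] = -7/3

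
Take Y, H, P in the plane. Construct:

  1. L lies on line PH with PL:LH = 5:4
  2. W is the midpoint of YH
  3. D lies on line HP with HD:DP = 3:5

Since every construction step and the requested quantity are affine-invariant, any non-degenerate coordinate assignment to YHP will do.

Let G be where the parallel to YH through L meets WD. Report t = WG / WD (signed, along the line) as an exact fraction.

t = 32/27

Assign Y = (0, 0), H = (1, 0), P = (0, 1) — the answer is frame-independent, so this choice is without loss of generality.
1. L lies on line PH with PL:LH = 5:4 ⇒ L = (5/9, 4/9)
2. W is the midpoint of YH ⇒ W = (1/2, 0)
3. D lies on line HP with HD:DP = 3:5 ⇒ D = (5/8, 3/8)
through L parallel to YH: direction (1, 0); meets WD at G = (35/54, 4/9)
G = W + t·(D−W) with t = 32/27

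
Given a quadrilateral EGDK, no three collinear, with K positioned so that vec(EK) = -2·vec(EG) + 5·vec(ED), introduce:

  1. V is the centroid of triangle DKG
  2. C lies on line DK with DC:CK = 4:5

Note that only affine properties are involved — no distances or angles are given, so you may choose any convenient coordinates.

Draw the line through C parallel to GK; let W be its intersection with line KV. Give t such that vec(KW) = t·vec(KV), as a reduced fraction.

Set E = (0, 0), G = (1, 0), D = (0, 1), K = (-2, 5); any affine frame gives the same invariant.
1. V is the centroid of triangle DKG ⇒ V = (-1/3, 2)
2. C lies on line DK with DC:CK = 4:5 ⇒ C = (-8/9, 25/9)
through C parallel to GK: direction (-3, 5); meets KV at W = (7/9, 0)
W = K + t·(V−K) with t = 5/3

t = 5/3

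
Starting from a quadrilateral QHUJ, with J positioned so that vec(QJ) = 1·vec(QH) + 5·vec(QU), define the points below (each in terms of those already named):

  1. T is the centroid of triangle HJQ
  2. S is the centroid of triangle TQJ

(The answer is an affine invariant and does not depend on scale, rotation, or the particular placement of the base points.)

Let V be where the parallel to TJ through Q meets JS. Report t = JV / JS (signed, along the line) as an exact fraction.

Assign Q = (0, 0), H = (1, 0), U = (0, 1), J = (1, 5) — the answer is frame-independent, so this choice is without loss of generality.
1. T is the centroid of triangle HJQ ⇒ T = (2/3, 5/3)
2. S is the centroid of triangle TQJ ⇒ S = (5/9, 20/9)
through Q parallel to TJ: direction (1/3, 10/3); meets JS at V = (-1/3, -10/3)
V = J + t·(S−J) with t = 3

t = 3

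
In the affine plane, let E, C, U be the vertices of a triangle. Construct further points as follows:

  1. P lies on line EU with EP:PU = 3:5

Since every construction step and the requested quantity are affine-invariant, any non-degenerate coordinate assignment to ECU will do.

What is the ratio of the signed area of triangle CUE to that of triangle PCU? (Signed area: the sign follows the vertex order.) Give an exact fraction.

[CUE]:[PCU] = 8/5

Set E = (0, 0), C = (1, 0), U = (0, 1); any affine frame gives the same invariant.
1. P lies on line EU with EP:PU = 3:5 ⇒ P = (0, 3/8)
2·[CUE] = 1, 2·[PCU] = 5/8
[CUE]:[PCU] = 1:5/8 = 8/5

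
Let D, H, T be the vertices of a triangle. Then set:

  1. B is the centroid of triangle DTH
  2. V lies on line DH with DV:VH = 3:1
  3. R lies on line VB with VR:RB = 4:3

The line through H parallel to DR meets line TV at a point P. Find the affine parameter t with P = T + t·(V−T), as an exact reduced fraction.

t = 59/55

Assign D = (0, 0), H = (1, 0), T = (0, 1) — the answer is frame-independent, so this choice is without loss of generality.
1. B is the centroid of triangle DTH ⇒ B = (1/3, 1/3)
2. V lies on line DH with DV:VH = 3:1 ⇒ V = (3/4, 0)
3. R lies on line VB with VR:RB = 4:3 ⇒ R = (43/84, 4/21)
through H parallel to DR: direction (43/84, 4/21); meets TV at P = (177/220, -4/55)
P = T + t·(V−T) with t = 59/55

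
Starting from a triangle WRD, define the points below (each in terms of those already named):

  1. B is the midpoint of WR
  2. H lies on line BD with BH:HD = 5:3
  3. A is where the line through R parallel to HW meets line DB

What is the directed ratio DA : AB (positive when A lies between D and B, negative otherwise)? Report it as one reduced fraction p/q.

DA:AB = -13/5

Assign W = (0, 0), R = (1, 0), D = (0, 1) — the answer is frame-independent, so this choice is without loss of generality.
1. B is the midpoint of WR ⇒ B = (1/2, 0)
2. H lies on line BD with BH:HD = 5:3 ⇒ H = (3/16, 5/8)
3. A is where the line through R parallel to HW meets line DB ⇒ A = (13/16, -5/8)
A = D + t·(B−D) with t = 13/8, so DA:AB = t:(1−t) = 13/8:-5/8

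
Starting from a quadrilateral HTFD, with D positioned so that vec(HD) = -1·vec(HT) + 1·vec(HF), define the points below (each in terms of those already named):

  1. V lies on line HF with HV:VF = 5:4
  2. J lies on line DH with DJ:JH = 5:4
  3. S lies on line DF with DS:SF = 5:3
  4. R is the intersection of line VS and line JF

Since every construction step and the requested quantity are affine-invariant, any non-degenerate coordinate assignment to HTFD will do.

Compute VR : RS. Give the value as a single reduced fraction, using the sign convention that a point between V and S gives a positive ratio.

VR:RS = 128/135

Choose coordinates H = (0, 0), T = (1, 0), F = (0, 1), D = (-1, 1).
1. V lies on line HF with HV:VF = 5:4 ⇒ V = (0, 5/9)
2. J lies on line DH with DJ:JH = 5:4 ⇒ J = (-4/9, 4/9)
3. S lies on line DF with DS:SF = 5:3 ⇒ S = (-3/8, 1)
4. R is the intersection of line VS and line JF ⇒ R = (-48/263, 203/263)
R = V + t·(S−V) with t = 128/263, so VR:RS = t:(1−t) = 128/263:135/263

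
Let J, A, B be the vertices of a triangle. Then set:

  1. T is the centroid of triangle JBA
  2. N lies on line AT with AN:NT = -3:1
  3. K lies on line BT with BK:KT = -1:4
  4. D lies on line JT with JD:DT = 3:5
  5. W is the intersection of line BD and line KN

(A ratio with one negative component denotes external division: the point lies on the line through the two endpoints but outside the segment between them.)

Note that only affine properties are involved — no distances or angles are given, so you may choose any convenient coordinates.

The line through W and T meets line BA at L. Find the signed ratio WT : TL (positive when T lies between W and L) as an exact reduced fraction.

Choose coordinates J = (0, 0), A = (1, 0), B = (0, 1).
1. T is the centroid of triangle JBA ⇒ T = (1/3, 1/3)
2. N lies on line AT with AN:NT = -3:1 ⇒ N = (0, 1/2)
3. K lies on line BT with BK:KT = -1:4 ⇒ K = (-1/9, 11/9)
4. D lies on line JT with JD:DT = 3:5 ⇒ D = (1/8, 1/8)
5. W is the intersection of line BD and line KN ⇒ W = (1, -6)
line WT meets BA at L = (5/17, 12/17)
T = W + t·(L−W) with t = 17/18, so WT:TL = 17/18:1/18

WT:TL = 17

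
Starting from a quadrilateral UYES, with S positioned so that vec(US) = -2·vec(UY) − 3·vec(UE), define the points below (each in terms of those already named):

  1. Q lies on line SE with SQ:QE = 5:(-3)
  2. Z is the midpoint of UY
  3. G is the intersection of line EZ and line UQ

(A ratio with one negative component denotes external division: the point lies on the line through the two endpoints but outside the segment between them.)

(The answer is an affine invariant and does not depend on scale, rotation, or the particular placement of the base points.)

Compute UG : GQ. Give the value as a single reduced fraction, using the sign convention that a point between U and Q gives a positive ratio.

Set U = (0, 0), Y = (1, 0), E = (0, 1), S = (-2, -3); any affine frame gives the same invariant.
1. Q lies on line SE with SQ:QE = 5:(-3) ⇒ Q = (3, 7)
2. Z is the midpoint of UY ⇒ Z = (1/2, 0)
3. G is the intersection of line EZ and line UQ ⇒ G = (3/13, 7/13)
G = U + t·(Q−U) with t = 1/13, so UG:GQ = t:(1−t) = 1/13:12/13

UG:GQ = 1/12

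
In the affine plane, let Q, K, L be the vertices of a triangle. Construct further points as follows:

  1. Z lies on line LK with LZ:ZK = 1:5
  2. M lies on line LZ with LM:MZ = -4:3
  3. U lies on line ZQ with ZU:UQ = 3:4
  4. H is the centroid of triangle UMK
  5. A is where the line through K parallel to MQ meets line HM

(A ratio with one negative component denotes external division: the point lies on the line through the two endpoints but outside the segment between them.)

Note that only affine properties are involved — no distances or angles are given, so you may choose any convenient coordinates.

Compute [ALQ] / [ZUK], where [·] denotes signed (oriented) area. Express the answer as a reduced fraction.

Choose coordinates Q = (0, 0), K = (1, 0), L = (0, 1).
1. Z lies on line LK with LZ:ZK = 1:5 ⇒ Z = (1/6, 5/6)
2. M lies on line LZ with LM:MZ = -4:3 ⇒ M = (2/3, 1/3)
3. U lies on line ZQ with ZU:UQ = 3:4 ⇒ U = (2/21, 10/21)
4. H is the centroid of triangle UMK ⇒ H = (37/63, 17/63)
5. A is where the line through K parallel to MQ meets line HM ⇒ A = (-1, -1)
2·[ALQ] = -1, 2·[ZUK] = 5/14
[ALQ]:[ZUK] = -1:5/14 = -14/5

[ALQ]:[ZUK] = -14/5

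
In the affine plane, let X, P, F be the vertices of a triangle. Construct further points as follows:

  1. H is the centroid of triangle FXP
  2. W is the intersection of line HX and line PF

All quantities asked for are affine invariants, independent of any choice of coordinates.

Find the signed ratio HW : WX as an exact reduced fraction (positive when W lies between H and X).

HW:WX = -1/3

Assign X = (0, 0), P = (1, 0), F = (0, 1) — the answer is frame-independent, so this choice is without loss of generality.
1. H is the centroid of triangle FXP ⇒ H = (1/3, 1/3)
2. W is the intersection of line HX and line PF ⇒ W = (1/2, 1/2)
W = H + t·(X−H) with t = -1/2, so HW:WX = t:(1−t) = -1/2:3/2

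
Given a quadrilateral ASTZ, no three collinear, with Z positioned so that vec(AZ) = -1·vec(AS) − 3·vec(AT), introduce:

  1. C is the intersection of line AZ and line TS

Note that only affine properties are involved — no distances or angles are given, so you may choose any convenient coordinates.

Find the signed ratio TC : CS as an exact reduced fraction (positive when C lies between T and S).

Work in coordinates with A = (0, 0), S = (1, 0), T = (0, 1), Z = (-1, -3).
1. C is the intersection of line AZ and line TS ⇒ C = (1/4, 3/4)
C = T + t·(S−T) with t = 1/4, so TC:CS = t:(1−t) = 1/4:3/4

TC:CS = 1/3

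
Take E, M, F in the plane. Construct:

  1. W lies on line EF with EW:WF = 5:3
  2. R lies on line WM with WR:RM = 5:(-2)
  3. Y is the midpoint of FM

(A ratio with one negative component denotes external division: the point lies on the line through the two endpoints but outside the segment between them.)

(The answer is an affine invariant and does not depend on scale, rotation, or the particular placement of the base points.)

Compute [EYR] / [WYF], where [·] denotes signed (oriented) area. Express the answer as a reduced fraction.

[EYR]:[WYF] = -50/9

Set E = (0, 0), M = (1, 0), F = (0, 1); any affine frame gives the same invariant.
1. W lies on line EF with EW:WF = 5:3 ⇒ W = (0, 5/8)
2. R lies on line WM with WR:RM = 5:(-2) ⇒ R = (5/3, -5/12)
3. Y is the midpoint of FM ⇒ Y = (1/2, 1/2)
2·[EYR] = -25/24, 2·[WYF] = 3/16
[EYR]:[WYF] = -25/24:3/16 = -50/9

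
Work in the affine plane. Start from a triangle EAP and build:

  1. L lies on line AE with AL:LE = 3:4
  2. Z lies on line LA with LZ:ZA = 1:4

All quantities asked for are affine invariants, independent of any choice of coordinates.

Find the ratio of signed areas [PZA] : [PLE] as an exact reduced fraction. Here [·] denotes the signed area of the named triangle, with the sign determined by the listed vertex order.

Work in coordinates with E = (0, 0), A = (1, 0), P = (0, 1).
1. L lies on line AE with AL:LE = 3:4 ⇒ L = (4/7, 0)
2. Z lies on line LA with LZ:ZA = 1:4 ⇒ Z = (23/35, 0)
2·[PZA] = 12/35, 2·[PLE] = -4/7
[PZA]:[PLE] = 12/35:-4/7 = -3/5

[PZA]:[PLE] = -3/5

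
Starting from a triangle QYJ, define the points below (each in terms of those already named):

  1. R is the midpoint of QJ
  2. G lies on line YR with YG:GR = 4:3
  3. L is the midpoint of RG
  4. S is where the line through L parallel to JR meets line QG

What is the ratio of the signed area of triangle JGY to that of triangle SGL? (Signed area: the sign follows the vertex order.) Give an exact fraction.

[JGY]:[SGL] = 16/3

Work in coordinates with Q = (0, 0), Y = (1, 0), J = (0, 1).
1. R is the midpoint of QJ ⇒ R = (0, 1/2)
2. G lies on line YR with YG:GR = 4:3 ⇒ G = (3/7, 2/7)
3. L is the midpoint of RG ⇒ L = (3/14, 11/28)
4. S is where the line through L parallel to JR meets line QG ⇒ S = (3/14, 1/7)
2·[JGY] = 2/7, 2·[SGL] = 3/56
[JGY]:[SGL] = 2/7:3/56 = 16/3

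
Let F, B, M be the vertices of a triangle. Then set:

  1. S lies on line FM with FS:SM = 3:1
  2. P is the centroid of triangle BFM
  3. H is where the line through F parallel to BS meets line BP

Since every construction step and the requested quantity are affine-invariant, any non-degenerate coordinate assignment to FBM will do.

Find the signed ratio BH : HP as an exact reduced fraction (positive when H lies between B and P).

BH:HP = -9/7

Set F = (0, 0), B = (1, 0), M = (0, 1); any affine frame gives the same invariant.
1. S lies on line FM with FS:SM = 3:1 ⇒ S = (0, 3/4)
2. P is the centroid of triangle BFM ⇒ P = (1/3, 1/3)
3. H is where the line through F parallel to BS meets line BP ⇒ H = (-2, 3/2)
H = B + t·(P−B) with t = 9/2, so BH:HP = t:(1−t) = 9/2:-7/2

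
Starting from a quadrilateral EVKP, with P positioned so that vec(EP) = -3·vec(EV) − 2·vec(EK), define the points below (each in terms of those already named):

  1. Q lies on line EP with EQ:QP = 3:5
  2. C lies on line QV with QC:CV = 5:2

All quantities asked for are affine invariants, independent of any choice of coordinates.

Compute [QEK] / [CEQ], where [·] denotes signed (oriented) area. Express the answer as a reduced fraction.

[QEK]:[CEQ] = 21/10

Choose coordinates E = (0, 0), V = (1, 0), K = (0, 1), P = (-3, -2).
1. Q lies on line EP with EQ:QP = 3:5 ⇒ Q = (-9/8, -3/4)
2. C lies on line QV with QC:CV = 5:2 ⇒ C = (11/28, -3/14)
2·[QEK] = 9/8, 2·[CEQ] = 15/28
[QEK]:[CEQ] = 9/8:15/28 = 21/10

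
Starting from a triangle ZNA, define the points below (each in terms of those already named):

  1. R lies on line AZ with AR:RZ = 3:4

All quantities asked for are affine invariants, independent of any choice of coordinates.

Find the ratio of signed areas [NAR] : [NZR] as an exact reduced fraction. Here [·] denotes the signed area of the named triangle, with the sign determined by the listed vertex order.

Assign Z = (0, 0), N = (1, 0), A = (0, 1) — the answer is frame-independent, so this choice is without loss of generality.
1. R lies on line AZ with AR:RZ = 3:4 ⇒ R = (0, 4/7)
2·[NAR] = 3/7, 2·[NZR] = -4/7
[NAR]:[NZR] = 3/7:-4/7 = -3/4

[NAR]:[NZR] = -3/4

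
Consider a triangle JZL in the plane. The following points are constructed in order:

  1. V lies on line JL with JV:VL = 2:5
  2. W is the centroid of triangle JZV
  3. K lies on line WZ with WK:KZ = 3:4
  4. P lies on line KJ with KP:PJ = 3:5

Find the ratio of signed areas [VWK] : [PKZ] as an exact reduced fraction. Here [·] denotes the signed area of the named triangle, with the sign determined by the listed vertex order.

[VWK]:[PKZ] = -2

Work in coordinates with J = (0, 0), Z = (1, 0), L = (0, 1).
1. V lies on line JL with JV:VL = 2:5 ⇒ V = (0, 2/7)
2. W is the centroid of triangle JZV ⇒ W = (1/3, 2/21)
3. K lies on line WZ with WK:KZ = 3:4 ⇒ K = (13/21, 8/147)
4. P lies on line KJ with KP:PJ = 3:5 ⇒ P = (65/168, 5/147)
2·[VWK] = 2/49, 2·[PKZ] = -1/49
[VWK]:[PKZ] = 2/49:-1/49 = -2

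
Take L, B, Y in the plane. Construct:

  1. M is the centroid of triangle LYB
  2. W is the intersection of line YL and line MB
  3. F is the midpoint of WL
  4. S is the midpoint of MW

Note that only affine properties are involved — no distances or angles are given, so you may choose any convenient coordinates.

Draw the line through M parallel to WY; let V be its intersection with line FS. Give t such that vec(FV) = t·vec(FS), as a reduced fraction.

Set L = (0, 0), B = (1, 0), Y = (0, 1); any affine frame gives the same invariant.
1. M is the centroid of triangle LYB ⇒ M = (1/3, 1/3)
2. W is the intersection of line YL and line MB ⇒ W = (0, 1/2)
3. F is the midpoint of WL ⇒ F = (0, 1/4)
4. S is the midpoint of MW ⇒ S = (1/6, 5/12)
through M parallel to WY: direction (0, 1/2); meets FS at V = (1/3, 7/12)
V = F + t·(S−F) with t = 2

t = 2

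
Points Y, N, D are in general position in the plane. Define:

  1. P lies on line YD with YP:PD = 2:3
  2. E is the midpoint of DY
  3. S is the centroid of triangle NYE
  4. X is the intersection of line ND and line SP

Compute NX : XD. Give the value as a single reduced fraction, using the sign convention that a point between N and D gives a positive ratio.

NX:XD = -1/2

Assign Y = (0, 0), N = (1, 0), D = (0, 1) — the answer is frame-independent, so this choice is without loss of generality.
1. P lies on line YD with YP:PD = 2:3 ⇒ P = (0, 2/5)
2. E is the midpoint of DY ⇒ E = (0, 1/2)
3. S is the centroid of triangle NYE ⇒ S = (1/3, 1/6)
4. X is the intersection of line ND and line SP ⇒ X = (2, -1)
X = N + t·(D−N) with t = -1, so NX:XD = t:(1−t) = -1:2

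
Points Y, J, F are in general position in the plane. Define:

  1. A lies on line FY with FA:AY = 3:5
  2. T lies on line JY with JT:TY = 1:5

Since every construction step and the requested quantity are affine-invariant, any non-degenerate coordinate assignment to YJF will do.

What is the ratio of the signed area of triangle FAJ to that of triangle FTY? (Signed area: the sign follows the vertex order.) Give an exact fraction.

[FAJ]:[FTY] = -9/20

Set Y = (0, 0), J = (1, 0), F = (0, 1); any affine frame gives the same invariant.
1. A lies on line FY with FA:AY = 3:5 ⇒ A = (0, 5/8)
2. T lies on line JY with JT:TY = 1:5 ⇒ T = (5/6, 0)
2·[FAJ] = 3/8, 2·[FTY] = -5/6
[FAJ]:[FTY] = 3/8:-5/6 = -9/20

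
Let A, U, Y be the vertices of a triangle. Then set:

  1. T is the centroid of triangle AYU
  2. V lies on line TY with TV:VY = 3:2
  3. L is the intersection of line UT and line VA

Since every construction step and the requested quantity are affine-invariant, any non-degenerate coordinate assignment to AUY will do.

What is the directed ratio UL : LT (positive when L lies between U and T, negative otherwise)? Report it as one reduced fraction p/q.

Assign A = (0, 0), U = (1, 0), Y = (0, 1) — the answer is frame-independent, so this choice is without loss of generality.
1. T is the centroid of triangle AYU ⇒ T = (1/3, 1/3)
2. V lies on line TY with TV:VY = 3:2 ⇒ V = (2/15, 11/15)
3. L is the intersection of line UT and line VA ⇒ L = (1/12, 11/24)
L = U + t·(T−U) with t = 11/8, so UL:LT = t:(1−t) = 11/8:-3/8

UL:LT = -11/3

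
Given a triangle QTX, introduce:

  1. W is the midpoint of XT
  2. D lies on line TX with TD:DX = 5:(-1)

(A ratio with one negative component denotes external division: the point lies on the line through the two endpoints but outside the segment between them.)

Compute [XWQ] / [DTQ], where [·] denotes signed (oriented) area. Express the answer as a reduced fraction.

[XWQ]:[DTQ] = 2/5

Choose coordinates Q = (0, 0), T = (1, 0), X = (0, 1).
1. W is the midpoint of XT ⇒ W = (1/2, 1/2)
2. D lies on line TX with TD:DX = 5:(-1) ⇒ D = (-1/4, 5/4)
2·[XWQ] = -1/2, 2·[DTQ] = -5/4
[XWQ]:[DTQ] = -1/2:-5/4 = 2/5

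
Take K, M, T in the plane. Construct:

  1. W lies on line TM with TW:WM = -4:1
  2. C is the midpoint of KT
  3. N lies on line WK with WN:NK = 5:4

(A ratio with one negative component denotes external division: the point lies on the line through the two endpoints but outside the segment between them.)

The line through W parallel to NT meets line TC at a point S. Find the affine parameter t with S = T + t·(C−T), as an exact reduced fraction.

t = -5/2

Work in coordinates with K = (0, 0), M = (1, 0), T = (0, 1).
1. W lies on line TM with TW:WM = -4:1 ⇒ W = (4/3, -1/3)
2. C is the midpoint of KT ⇒ C = (0, 1/2)
3. N lies on line WK with WN:NK = 5:4 ⇒ N = (16/27, -4/27)
through W parallel to NT: direction (-16/27, 31/27); meets TC at S = (0, 9/4)
S = T + t·(C−T) with t = -5/2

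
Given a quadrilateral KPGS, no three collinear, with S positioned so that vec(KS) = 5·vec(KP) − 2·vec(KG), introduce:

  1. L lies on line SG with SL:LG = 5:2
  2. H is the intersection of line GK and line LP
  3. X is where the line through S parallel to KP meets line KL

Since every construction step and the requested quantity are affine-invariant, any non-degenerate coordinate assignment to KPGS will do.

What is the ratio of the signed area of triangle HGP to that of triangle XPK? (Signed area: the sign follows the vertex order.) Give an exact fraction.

[HGP]:[XPK] = -2/3

Choose coordinates K = (0, 0), P = (1, 0), G = (0, 1), S = (5, -2).
1. L lies on line SG with SL:LG = 5:2 ⇒ L = (10/7, 1/7)
2. H is the intersection of line GK and line LP ⇒ H = (0, -1/3)
3. X is where the line through S parallel to KP meets line KL ⇒ X = (-20, -2)
2·[HGP] = -4/3, 2·[XPK] = 2
[HGP]:[XPK] = -4/3:2 = -2/3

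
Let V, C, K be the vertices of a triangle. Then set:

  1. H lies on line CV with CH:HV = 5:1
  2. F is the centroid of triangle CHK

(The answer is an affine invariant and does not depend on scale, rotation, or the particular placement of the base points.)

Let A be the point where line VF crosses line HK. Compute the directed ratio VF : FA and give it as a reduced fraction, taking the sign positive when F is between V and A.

Set V = (0, 0), C = (1, 0), K = (0, 1); any affine frame gives the same invariant.
1. H lies on line CV with CH:HV = 5:1 ⇒ H = (1/6, 0)
2. F is the centroid of triangle CHK ⇒ F = (7/18, 1/3)
line VF meets HK at A = (7/48, 1/8)
F = V + t·(A−V) with t = 8/3, so VF:FA = 8/3:-5/3

VF:FA = -8/5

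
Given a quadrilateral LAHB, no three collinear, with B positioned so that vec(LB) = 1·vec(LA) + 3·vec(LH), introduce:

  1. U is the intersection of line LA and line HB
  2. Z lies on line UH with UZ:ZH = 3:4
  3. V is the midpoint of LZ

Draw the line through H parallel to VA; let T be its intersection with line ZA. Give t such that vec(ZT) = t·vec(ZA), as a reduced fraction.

t = -10/3

Set L = (0, 0), A = (1, 0), H = (0, 1), B = (1, 3); any affine frame gives the same invariant.
1. U is the intersection of line LA and line HB ⇒ U = (-1/2, 0)
2. Z lies on line UH with UZ:ZH = 3:4 ⇒ Z = (-2/7, 3/7)
3. V is the midpoint of LZ ⇒ V = (-1/7, 3/14)
through H parallel to VA: direction (8/7, -3/14); meets ZA at T = (-32/7, 13/7)
T = Z + t·(A−Z) with t = -10/3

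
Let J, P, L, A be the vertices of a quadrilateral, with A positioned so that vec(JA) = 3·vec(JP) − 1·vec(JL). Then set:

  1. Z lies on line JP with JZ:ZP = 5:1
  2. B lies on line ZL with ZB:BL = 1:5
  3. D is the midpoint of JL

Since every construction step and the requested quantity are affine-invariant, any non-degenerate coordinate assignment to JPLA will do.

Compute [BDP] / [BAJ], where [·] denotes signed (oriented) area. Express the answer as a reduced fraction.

Choose coordinates J = (0, 0), P = (1, 0), L = (0, 1), A = (3, -1).
1. Z lies on line JP with JZ:ZP = 5:1 ⇒ Z = (5/6, 0)
2. B lies on line ZL with ZB:BL = 1:5 ⇒ B = (25/36, 1/6)
3. D is the midpoint of JL ⇒ D = (0, 1/2)
2·[BDP] = 1/72, 2·[BAJ] = -43/36
[BDP]:[BAJ] = 1/72:-43/36 = -1/86

[BDP]:[BAJ] = -1/86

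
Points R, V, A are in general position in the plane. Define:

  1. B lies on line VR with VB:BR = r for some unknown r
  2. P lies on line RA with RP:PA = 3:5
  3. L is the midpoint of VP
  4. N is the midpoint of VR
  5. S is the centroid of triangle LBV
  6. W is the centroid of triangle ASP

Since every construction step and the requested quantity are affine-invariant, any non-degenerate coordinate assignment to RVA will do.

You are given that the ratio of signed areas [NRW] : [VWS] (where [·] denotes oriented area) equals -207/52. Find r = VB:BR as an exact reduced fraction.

Set R = (0, 0), V = (1, 0), A = (0, 1); any affine frame gives the same invariant.
1. With VB:BR = r, write λ = r/(r+1) so B = V + λ·(R−V); B is affine-linear in λ
2. P lies on line RA with RP:PA = 3:5 ⇒ P = (0, 3/8)
3. L is the midpoint of VP ⇒ L = (1/2, 3/16)
4. N is the midpoint of VR ⇒ N = (1/2, 0)
5. S is the centroid of triangle LBV ⇒ S is an affine combination of earlier points and hence also affine-linear in λ
6. W is the centroid of triangle ASP ⇒ W is an affine combination of earlier points and hence also affine-linear in λ
Every point depending on B is an affine combination of B and λ-independent points, so each such coordinate is linear in λ; the λ² term in each signed area is a multiple of (R−V)×(R−V) = 0, so 2·[NRW] and 2·[VWS] are each linear in λ. Evaluating at λ=0 and λ=1:
  2·[NRW] = -23/96,   2·[VWS] = 11/72·λ + 5/144
So [NRW]:[VWS] = (-23/96) / (11/72·λ + 5/144). Setting this equal to -207/52:
  -23/96 = -207/52·(11/72·λ + 5/144)  ⇒  λ = 1/6
Then r = λ/(1−λ) = (1/6)/(5/6) = 1/5. Check: with r = 1/5, B = (5/6, 0) and [NRW]:[VWS] = -207/52 as required.

r = 1/5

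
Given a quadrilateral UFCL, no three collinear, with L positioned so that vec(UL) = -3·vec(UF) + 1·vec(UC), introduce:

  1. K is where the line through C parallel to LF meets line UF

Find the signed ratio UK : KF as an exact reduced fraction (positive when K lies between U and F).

Set U = (0, 0), F = (1, 0), C = (0, 1), L = (-3, 1); any affine frame gives the same invariant.
1. K is where the line through C parallel to LF meets line UF ⇒ K = (4, 0)
K = U + t·(F−U) with t = 4, so UK:KF = t:(1−t) = 4:-3

UK:KF = -4/3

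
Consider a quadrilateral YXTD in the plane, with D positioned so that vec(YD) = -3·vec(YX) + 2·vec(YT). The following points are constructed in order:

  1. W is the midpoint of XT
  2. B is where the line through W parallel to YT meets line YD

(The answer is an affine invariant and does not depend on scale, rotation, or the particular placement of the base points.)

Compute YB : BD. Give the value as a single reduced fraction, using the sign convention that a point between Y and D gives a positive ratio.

Assign Y = (0, 0), X = (1, 0), T = (0, 1), D = (-3, 2) — the answer is frame-independent, so this choice is without loss of generality.
1. W is the midpoint of XT ⇒ W = (1/2, 1/2)
2. B is where the line through W parallel to YT meets line YD ⇒ B = (1/2, -1/3)
B = Y + t·(D−Y) with t = -1/6, so YB:BD = t:(1−t) = -1/6:7/6

YB:BD = -1/7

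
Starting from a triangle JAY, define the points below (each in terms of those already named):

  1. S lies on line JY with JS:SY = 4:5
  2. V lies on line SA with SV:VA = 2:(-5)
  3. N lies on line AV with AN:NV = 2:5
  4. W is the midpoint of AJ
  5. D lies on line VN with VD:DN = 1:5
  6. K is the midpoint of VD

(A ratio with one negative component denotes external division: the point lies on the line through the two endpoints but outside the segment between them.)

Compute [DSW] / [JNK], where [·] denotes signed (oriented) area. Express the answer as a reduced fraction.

[DSW]:[JNK] = -59/275

Assign J = (0, 0), A = (1, 0), Y = (0, 1) — the answer is frame-independent, so this choice is without loss of generality.
1. S lies on line JY with JS:SY = 4:5 ⇒ S = (0, 4/9)
2. V lies on line SA with SV:VA = 2:(-5) ⇒ V = (-2/3, 20/27)
3. N lies on line AV with AN:NV = 2:5 ⇒ N = (11/21, 40/189)
4. W is the midpoint of AJ ⇒ W = (1/2, 0)
5. D lies on line VN with VD:DN = 1:5 ⇒ D = (-59/126, 370/567)
6. K is the midpoint of VD ⇒ K = (-143/252, 395/567)
2·[DSW] = -59/567, 2·[JNK] = 275/567
[DSW]:[JNK] = -59/567:275/567 = -59/275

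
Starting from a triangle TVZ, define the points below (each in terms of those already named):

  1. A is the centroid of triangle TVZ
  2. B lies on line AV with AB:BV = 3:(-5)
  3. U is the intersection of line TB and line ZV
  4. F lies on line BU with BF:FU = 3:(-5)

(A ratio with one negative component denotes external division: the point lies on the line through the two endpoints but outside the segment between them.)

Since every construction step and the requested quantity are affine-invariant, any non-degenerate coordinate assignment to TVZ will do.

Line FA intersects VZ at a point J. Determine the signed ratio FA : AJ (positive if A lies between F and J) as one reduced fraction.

Assign T = (0, 0), V = (1, 0), Z = (0, 1) — the answer is frame-independent, so this choice is without loss of generality.
1. A is the centroid of triangle TVZ ⇒ A = (1/3, 1/3)
2. B lies on line AV with AB:BV = 3:(-5) ⇒ B = (-2/3, 5/6)
3. U is the intersection of line TB and line ZV ⇒ U = (-4, 5)
4. F lies on line BU with BF:FU = 3:(-5) ⇒ F = (13/3, -65/12)
line FA meets VZ at J = (-3/7, 10/7)
A = F + t·(J−F) with t = 21/25, so FA:AJ = 21/25:4/25

FA:AJ = 21/4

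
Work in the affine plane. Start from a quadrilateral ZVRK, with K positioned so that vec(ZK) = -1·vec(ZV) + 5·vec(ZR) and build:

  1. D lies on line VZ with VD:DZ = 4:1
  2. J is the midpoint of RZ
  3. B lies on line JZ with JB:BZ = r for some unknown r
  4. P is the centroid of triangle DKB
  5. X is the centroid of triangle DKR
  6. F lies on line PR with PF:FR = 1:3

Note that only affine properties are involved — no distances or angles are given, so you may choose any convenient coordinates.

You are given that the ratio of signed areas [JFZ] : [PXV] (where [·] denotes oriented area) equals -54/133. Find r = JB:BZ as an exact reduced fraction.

r = 1/5

Assign Z = (0, 0), V = (1, 0), R = (0, 1), K = (-1, 5) — the answer is frame-independent, so this choice is without loss of generality.
1. D lies on line VZ with VD:DZ = 4:1 ⇒ D = (1/5, 0)
2. J is the midpoint of RZ ⇒ J = (0, 1/2)
3. With JB:BZ = r, write λ = r/(r+1) so B = J + λ·(Z−J); B is affine-linear in λ
4. P is the centroid of triangle DKB ⇒ P is an affine combination of earlier points and hence also affine-linear in λ
5. X is the centroid of triangle DKR ⇒ X = (-4/15, 2)
6. F lies on line PR with PF:FR = 1:3 ⇒ F is an affine combination of earlier points and hence also affine-linear in λ
Every point depending on B is an affine combination of B and λ-independent points, so each such coordinate is linear in λ; the λ² term in each signed area is a multiple of (Z−J)×(Z−J) = 0, so 2·[JFZ] and 2·[PXV] are each linear in λ. Evaluating at λ=0 and λ=1:
  2·[JFZ] = 1/10,   2·[PXV] = -19/90·λ − 19/90
So [JFZ]:[PXV] = (1/10) / (-19/90·λ − 19/90). Setting this equal to -54/133:
  1/10 = -54/133·(-19/90·λ − 19/90)  ⇒  λ = 1/6
Then r = λ/(1−λ) = (1/6)/(5/6) = 1/5. Check: with r = 1/5, B = (0, 5/12) and [JFZ]:[PXV] = -54/133 as required.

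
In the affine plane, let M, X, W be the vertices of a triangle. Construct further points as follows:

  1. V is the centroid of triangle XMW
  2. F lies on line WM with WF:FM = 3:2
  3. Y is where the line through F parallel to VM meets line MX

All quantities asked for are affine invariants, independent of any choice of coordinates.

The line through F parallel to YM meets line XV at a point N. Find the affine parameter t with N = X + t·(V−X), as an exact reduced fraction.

t = 6/5

Work in coordinates with M = (0, 0), X = (1, 0), W = (0, 1).
1. V is the centroid of triangle XMW ⇒ V = (1/3, 1/3)
2. F lies on line WM with WF:FM = 3:2 ⇒ F = (0, 2/5)
3. Y is where the line through F parallel to VM meets line MX ⇒ Y = (-2/5, 0)
through F parallel to YM: direction (2/5, 0); meets XV at N = (1/5, 2/5)
N = X + t·(V−X) with t = 6/5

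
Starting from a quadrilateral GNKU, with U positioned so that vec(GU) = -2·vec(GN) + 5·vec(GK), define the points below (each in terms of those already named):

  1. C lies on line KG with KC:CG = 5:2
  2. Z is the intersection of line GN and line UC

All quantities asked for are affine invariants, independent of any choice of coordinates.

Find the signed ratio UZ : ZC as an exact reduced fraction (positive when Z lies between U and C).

UZ:ZC = -35/2

Set G = (0, 0), N = (1, 0), K = (0, 1), U = (-2, 5); any affine frame gives the same invariant.
1. C lies on line KG with KC:CG = 5:2 ⇒ C = (0, 2/7)
2. Z is the intersection of line GN and line UC ⇒ Z = (4/33, 0)
Z = U + t·(C−U) with t = 35/33, so UZ:ZC = t:(1−t) = 35/33:-2/33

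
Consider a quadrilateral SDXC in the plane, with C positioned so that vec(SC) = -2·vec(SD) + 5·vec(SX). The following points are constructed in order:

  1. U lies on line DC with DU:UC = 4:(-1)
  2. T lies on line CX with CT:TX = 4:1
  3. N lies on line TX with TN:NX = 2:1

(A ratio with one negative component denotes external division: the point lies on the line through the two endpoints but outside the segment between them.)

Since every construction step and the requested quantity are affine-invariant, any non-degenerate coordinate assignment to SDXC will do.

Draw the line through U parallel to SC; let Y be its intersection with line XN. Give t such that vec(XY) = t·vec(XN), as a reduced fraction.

t = 55/2

Choose coordinates S = (0, 0), D = (1, 0), X = (0, 1), C = (-2, 5).
1. U lies on line DC with DU:UC = 4:(-1) ⇒ U = (-3, 20/3)
2. T lies on line CX with CT:TX = 4:1 ⇒ T = (-2/5, 9/5)
3. N lies on line TX with TN:NX = 2:1 ⇒ N = (-2/15, 19/15)
through U parallel to SC: direction (-2, 5); meets XN at Y = (-11/3, 25/3)
Y = X + t·(N−X) with t = 55/2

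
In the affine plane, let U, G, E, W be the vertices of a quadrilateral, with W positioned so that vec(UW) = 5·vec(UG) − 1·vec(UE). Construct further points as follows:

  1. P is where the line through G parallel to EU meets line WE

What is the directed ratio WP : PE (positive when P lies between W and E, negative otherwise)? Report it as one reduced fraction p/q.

WP:PE = 4

Choose coordinates U = (0, 0), G = (1, 0), E = (0, 1), W = (5, -1).
1. P is where the line through G parallel to EU meets line WE ⇒ P = (1, 3/5)
P = W + t·(E−W) with t = 4/5, so WP:PE = t:(1−t) = 4/5:1/5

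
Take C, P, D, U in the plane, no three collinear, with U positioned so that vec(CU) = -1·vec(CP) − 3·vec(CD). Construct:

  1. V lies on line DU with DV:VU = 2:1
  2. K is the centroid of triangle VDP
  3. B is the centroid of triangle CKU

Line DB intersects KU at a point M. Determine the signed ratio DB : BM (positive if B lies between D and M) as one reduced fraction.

DB:BM = 8

Set C = (0, 0), P = (1, 0), D = (0, 1), U = (-1, -3); any affine frame gives the same invariant.
1. V lies on line DU with DV:VU = 2:1 ⇒ V = (-2/3, -5/3)
2. K is the centroid of triangle VDP ⇒ K = (1/9, -2/9)
3. B is the centroid of triangle CKU ⇒ B = (-8/27, -29/27)
line DB meets KU at M = (-1/3, -4/3)
B = D + t·(M−D) with t = 8/9, so DB:BM = 8/9:1/9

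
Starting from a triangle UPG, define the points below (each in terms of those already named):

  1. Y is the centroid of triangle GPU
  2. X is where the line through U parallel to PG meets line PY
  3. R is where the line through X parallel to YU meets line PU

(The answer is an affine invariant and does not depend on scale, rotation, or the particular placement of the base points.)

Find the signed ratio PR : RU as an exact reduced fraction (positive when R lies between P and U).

Work in coordinates with U = (0, 0), P = (1, 0), G = (0, 1).
1. Y is the centroid of triangle GPU ⇒ Y = (1/3, 1/3)
2. X is where the line through U parallel to PG meets line PY ⇒ X = (-1, 1)
3. R is where the line through X parallel to YU meets line PU ⇒ R = (-2, 0)
R = P + t·(U−P) with t = 3, so PR:RU = t:(1−t) = 3:-2

PR:RU = -3/2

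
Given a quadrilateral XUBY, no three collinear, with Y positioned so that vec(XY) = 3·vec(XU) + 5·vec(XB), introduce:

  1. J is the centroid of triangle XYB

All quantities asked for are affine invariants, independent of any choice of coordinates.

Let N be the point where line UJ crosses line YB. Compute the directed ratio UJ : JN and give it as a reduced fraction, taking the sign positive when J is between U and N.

Assign X = (0, 0), U = (1, 0), B = (0, 1), Y = (3, 5) — the answer is frame-independent, so this choice is without loss of generality.
1. J is the centroid of triangle XYB ⇒ J = (1, 2)
line UJ meets YB at N = (1, 7/3)
J = U + t·(N−U) with t = 6/7, so UJ:JN = 6/7:1/7

UJ:JN = 6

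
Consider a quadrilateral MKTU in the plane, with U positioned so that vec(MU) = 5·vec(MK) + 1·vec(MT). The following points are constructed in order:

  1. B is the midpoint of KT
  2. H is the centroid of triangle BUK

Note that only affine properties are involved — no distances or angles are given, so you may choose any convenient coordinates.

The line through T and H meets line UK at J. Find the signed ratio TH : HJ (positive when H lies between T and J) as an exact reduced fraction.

TH:HJ = 5

Assign M = (0, 0), K = (1, 0), T = (0, 1), U = (5, 1) — the answer is frame-independent, so this choice is without loss of generality.
1. B is the midpoint of KT ⇒ B = (1/2, 1/2)
2. H is the centroid of triangle BUK ⇒ H = (13/6, 1/2)
line TH meets UK at J = (13/5, 2/5)
H = T + t·(J−T) with t = 5/6, so TH:HJ = 5/6:1/6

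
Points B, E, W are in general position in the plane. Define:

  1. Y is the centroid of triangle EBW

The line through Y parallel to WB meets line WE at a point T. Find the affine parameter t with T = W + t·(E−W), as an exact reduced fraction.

Choose coordinates B = (0, 0), E = (1, 0), W = (0, 1).
1. Y is the centroid of triangle EBW ⇒ Y = (1/3, 1/3)
through Y parallel to WB: direction (0, -1); meets WE at T = (1/3, 2/3)
T = W + t·(E−W) with t = 1/3

t = 1/3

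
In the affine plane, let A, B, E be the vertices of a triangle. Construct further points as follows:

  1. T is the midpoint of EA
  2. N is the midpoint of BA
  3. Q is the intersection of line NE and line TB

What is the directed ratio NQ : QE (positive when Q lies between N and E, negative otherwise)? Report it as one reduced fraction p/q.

NQ:QE = 1/2

Assign A = (0, 0), B = (1, 0), E = (0, 1) — the answer is frame-independent, so this choice is without loss of generality.
1. T is the midpoint of EA ⇒ T = (0, 1/2)
2. N is the midpoint of BA ⇒ N = (1/2, 0)
3. Q is the intersection of line NE and line TB ⇒ Q = (1/3, 1/3)
Q = N + t·(E−N) with t = 1/3, so NQ:QE = t:(1−t) = 1/3:2/3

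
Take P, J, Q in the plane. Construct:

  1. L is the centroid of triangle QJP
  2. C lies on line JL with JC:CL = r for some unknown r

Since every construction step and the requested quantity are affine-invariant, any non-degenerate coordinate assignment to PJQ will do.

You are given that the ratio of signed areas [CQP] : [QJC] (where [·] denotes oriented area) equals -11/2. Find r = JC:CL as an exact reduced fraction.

r = 2/3

Work in coordinates with P = (0, 0), J = (1, 0), Q = (0, 1).
1. L is the centroid of triangle QJP ⇒ L = (1/3, 1/3)
2. With JC:CL = r, write λ = r/(r+1) so C = J + λ·(L−J); C is affine-linear in λ
Every point depending on C is an affine combination of C and λ-independent points, so each such coordinate is linear in λ; the λ² term in each signed area is a multiple of (L−J)×(L−J) = 0, so 2·[CQP] and 2·[QJC] are each linear in λ. Evaluating at λ=0 and λ=1:
  2·[CQP] = -2/3·λ + 1,   2·[QJC] = -1/3·λ
So [CQP]:[QJC] = (-2/3·λ + 1) / (-1/3·λ). Setting this equal to -11/2:
  -2/3·λ + 1 = -11/2·(-1/3·λ)  ⇒  λ = 2/5
Then r = λ/(1−λ) = (2/5)/(3/5) = 2/3. Check: with r = 2/3, C = (11/15, 2/15) and [CQP]:[QJC] = -11/2 as required.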